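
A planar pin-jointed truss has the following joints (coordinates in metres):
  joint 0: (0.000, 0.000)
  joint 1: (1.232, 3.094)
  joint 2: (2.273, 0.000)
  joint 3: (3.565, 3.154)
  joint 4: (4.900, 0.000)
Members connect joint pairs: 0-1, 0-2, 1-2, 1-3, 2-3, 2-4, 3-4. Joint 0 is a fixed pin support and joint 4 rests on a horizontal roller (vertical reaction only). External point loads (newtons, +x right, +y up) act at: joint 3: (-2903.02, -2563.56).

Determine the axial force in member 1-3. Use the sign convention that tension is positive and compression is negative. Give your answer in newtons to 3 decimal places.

N=5 nodes, M=7 members, R=3 reactions → 2N=10, M+R=10
member 0 (0-1): L=3.3303, (cx,cy)=(0.3699,0.9291)
member 1 (0-2): L=2.2730, (cx,cy)=(1.0000,0.0000)
member 2 (1-2): L=3.2644, (cx,cy)=(0.3189,-0.9478)
member 3 (1-3): L=2.3338, (cx,cy)=(0.9997,0.0257)
member 4 (2-3): L=3.4084, (cx,cy)=(0.3791,0.9254)
member 5 (2-4): L=2.6270, (cx,cy)=(1.0000,0.0000)
member 6 (3-4): L=3.4249, (cx,cy)=(0.3898,-0.9209)
solve A·x = −loads:
  F[0-1] = -2763.0605 N (compression)
  F[0-2] = -1880.8517 N (compression)
  F[1-2] = +2657.7074 N (tension)
  F[1-3] = -1870.3071 N (compression)
  F[2-3] = -2722.1043 N (compression)
  F[2-4] = -1.4714 N (compression)
  F[3-4] = +3.7748 N (tension)
  Rx@0 = +2903.0200 N
  Ry@0 = +2567.0363 N
  Ry@4 = -3.4763 N

-1870.307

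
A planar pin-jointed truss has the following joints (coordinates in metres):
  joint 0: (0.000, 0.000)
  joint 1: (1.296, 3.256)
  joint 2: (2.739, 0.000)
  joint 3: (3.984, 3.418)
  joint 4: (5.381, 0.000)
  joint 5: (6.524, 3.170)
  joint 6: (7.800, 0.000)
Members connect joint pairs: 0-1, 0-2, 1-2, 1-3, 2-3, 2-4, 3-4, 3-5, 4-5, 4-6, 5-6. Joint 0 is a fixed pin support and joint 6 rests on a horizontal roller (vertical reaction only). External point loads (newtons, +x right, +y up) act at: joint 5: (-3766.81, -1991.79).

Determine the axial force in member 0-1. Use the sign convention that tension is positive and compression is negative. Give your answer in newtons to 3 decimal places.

N=7 nodes, M=11 members, R=3 reactions → 2N=14, M+R=14
member 0 (0-1): L=3.5044, (cx,cy)=(0.3698,0.9291)
member 1 (0-2): L=2.7390, (cx,cy)=(1.0000,0.0000)
member 2 (1-2): L=3.5614, (cx,cy)=(0.4052,-0.9142)
member 3 (1-3): L=2.6929, (cx,cy)=(0.9982,0.0602)
member 4 (2-3): L=3.6377, (cx,cy)=(0.3423,0.9396)
member 5 (2-4): L=2.6420, (cx,cy)=(1.0000,0.0000)
member 6 (3-4): L=3.6925, (cx,cy)=(0.3783,-0.9257)
member 7 (3-5): L=2.5521, (cx,cy)=(0.9953,-0.0972)
member 8 (4-5): L=3.3698, (cx,cy)=(0.3392,0.9407)
member 9 (4-6): L=2.4190, (cx,cy)=(1.0000,0.0000)
member 10 (5-6): L=3.4172, (cx,cy)=(0.3734,-0.9277)
solve A·x = −loads:
  F[0-1] = -1998.3817 N (compression)
  F[0-2] = -3027.7769 N (compression)
  F[1-2] = +1930.5922 N (tension)
  F[1-3] = -1524.0197 N (compression)
  F[2-3] = -1878.4667 N (compression)
  F[2-4] = -1602.6440 N (compression)
  F[3-4] = +2326.9345 N (tension)
  F[3-5] = -3059.0102 N (compression)
  F[4-5] = -2289.7088 N (compression)
  F[4-6] = +54.3743 N (tension)
  F[5-6] = -145.6162 N (compression)
  Rx@0 = +3766.8100 N
  Ry@0 = +1856.7066 N
  Ry@6 = +135.0834 N

-1998.382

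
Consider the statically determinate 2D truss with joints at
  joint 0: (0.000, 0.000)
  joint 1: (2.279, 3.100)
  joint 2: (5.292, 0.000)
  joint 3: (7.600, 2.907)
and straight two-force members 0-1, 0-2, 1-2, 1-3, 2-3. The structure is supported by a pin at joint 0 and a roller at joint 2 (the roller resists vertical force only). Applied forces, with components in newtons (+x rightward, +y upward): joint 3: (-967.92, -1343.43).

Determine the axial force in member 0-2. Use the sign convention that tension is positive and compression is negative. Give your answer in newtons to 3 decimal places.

N=4 nodes, M=5 members, R=3 reactions → 2N=8, M+R=8
member 0 (0-1): L=3.8476, (cx,cy)=(0.5923,0.8057)
member 1 (0-2): L=5.2920, (cx,cy)=(1.0000,0.0000)
member 2 (1-2): L=4.3230, (cx,cy)=(0.6970,-0.7171)
member 3 (1-3): L=5.3245, (cx,cy)=(0.9993,-0.0362)
member 4 (2-3): L=3.7118, (cx,cy)=(0.6218,0.7832)
solve A·x = −loads:
  F[0-1] = +67.2861 N (tension)
  F[0-2] = -1007.7750 N (compression)
  F[1-2] = -80.4521 N (compression)
  F[1-3] = +95.9910 N (tension)
  F[2-3] = -1710.9179 N (compression)
  Rx@0 = +967.9200 N
  Ry@0 = -54.2126 N
  Ry@2 = +1397.6426 N

-1007.775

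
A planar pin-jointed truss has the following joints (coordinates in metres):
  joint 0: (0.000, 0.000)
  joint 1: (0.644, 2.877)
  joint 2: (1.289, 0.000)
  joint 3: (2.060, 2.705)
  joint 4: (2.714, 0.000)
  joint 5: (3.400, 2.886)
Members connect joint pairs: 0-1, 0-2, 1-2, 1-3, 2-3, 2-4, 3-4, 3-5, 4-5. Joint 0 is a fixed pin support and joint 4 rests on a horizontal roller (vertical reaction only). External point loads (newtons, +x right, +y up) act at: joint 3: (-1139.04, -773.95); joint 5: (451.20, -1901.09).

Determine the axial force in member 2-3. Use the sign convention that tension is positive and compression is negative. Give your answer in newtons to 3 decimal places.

N=6 nodes, M=9 members, R=3 reactions → 2N=12, M+R=12
member 0 (0-1): L=2.9482, (cx,cy)=(0.2184,0.9759)
member 1 (0-2): L=1.2890, (cx,cy)=(1.0000,0.0000)
member 2 (1-2): L=2.9484, (cx,cy)=(0.2188,-0.9758)
member 3 (1-3): L=1.4264, (cx,cy)=(0.9927,-0.1206)
member 4 (2-3): L=2.8127, (cx,cy)=(0.2741,0.9617)
member 5 (2-4): L=1.4250, (cx,cy)=(1.0000,0.0000)
member 6 (3-4): L=2.7829, (cx,cy)=(0.2350,-0.9720)
member 7 (3-5): L=1.3522, (cx,cy)=(0.9910,0.1339)
member 8 (4-5): L=2.9664, (cx,cy)=(0.2313,0.9729)
solve A·x = −loads:
  F[0-1] = -370.3873 N (compression)
  F[0-2] = -606.9331 N (compression)
  F[1-2] = +391.1380 N (tension)
  F[1-3] = -167.6965 N (compression)
  F[2-3] = -396.8647 N (compression)
  F[2-4] = -412.5823 N (compression)
  F[3-4] = -294.7306 N (compression)
  F[3-5] = +941.5183 N (tension)
  F[4-5] = -2083.6010 N (compression)
  Rx@0 = +687.8400 N
  Ry@0 = +361.4427 N
  Ry@4 = +2313.5973 N

-396.865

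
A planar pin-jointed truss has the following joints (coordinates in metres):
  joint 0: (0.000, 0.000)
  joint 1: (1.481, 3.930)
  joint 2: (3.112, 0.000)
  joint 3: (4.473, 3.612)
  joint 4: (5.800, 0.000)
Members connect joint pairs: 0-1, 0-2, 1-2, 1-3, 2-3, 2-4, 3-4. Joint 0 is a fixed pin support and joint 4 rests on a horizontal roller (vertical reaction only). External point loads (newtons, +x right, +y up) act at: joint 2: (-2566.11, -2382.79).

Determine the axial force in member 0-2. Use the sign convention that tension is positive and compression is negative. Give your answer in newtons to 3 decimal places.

-2149.960

N=5 nodes, M=7 members, R=3 reactions → 2N=10, M+R=10
member 0 (0-1): L=4.1998, (cx,cy)=(0.3526,0.9358)
member 1 (0-2): L=3.1120, (cx,cy)=(1.0000,0.0000)
member 2 (1-2): L=4.2550, (cx,cy)=(0.3833,-0.9236)
member 3 (1-3): L=3.0089, (cx,cy)=(0.9944,-0.1057)
member 4 (2-3): L=3.8599, (cx,cy)=(0.3526,0.9358)
member 5 (2-4): L=2.6880, (cx,cy)=(1.0000,0.0000)
member 6 (3-4): L=3.8480, (cx,cy)=(0.3449,-0.9387)
solve A·x = −loads:
  F[0-1] = -1180.1097 N (compression)
  F[0-2] = -2149.9603 N (compression)
  F[1-2] = +1300.8922 N (tension)
  F[1-3] = -919.9514 N (compression)
  F[2-3] = +1262.3365 N (tension)
  F[2-4] = +469.7000 N (tension)
  F[3-4] = -1362.0407 N (compression)
  Rx@0 = +2566.1100 N
  Ry@0 = +1104.2999 N
  Ry@4 = +1278.4901 N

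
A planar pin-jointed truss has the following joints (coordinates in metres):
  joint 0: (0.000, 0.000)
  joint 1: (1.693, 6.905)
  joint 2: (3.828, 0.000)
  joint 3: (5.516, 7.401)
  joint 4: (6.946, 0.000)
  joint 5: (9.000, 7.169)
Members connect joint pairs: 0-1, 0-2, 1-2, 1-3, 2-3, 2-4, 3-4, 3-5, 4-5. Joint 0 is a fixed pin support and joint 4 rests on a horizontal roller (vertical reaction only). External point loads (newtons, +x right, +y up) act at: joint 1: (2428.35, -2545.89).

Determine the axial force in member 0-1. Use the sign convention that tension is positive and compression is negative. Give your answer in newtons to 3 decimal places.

503.128

N=6 nodes, M=9 members, R=3 reactions → 2N=12, M+R=12
member 0 (0-1): L=7.1095, (cx,cy)=(0.2381,0.9712)
member 1 (0-2): L=3.8280, (cx,cy)=(1.0000,0.0000)
member 2 (1-2): L=7.2275, (cx,cy)=(0.2954,-0.9554)
member 3 (1-3): L=3.8550, (cx,cy)=(0.9917,0.1287)
member 4 (2-3): L=7.5911, (cx,cy)=(0.2224,0.9750)
member 5 (2-4): L=3.1180, (cx,cy)=(1.0000,0.0000)
member 6 (3-4): L=7.5379, (cx,cy)=(0.1897,-0.9818)
member 7 (3-5): L=3.4917, (cx,cy)=(0.9978,-0.0664)
member 8 (4-5): L=7.4574, (cx,cy)=(0.2754,0.9613)
solve A·x = −loads:
  F[0-1] = +503.1284 N (tension)
  F[0-2] = +2308.5393 N (tension)
  F[1-2] = -3355.1965 N (compression)
  F[1-3] = -1328.4622 N (compression)
  F[2-3] = +3287.7845 N (tension)
  F[2-4] = +586.3261 N (tension)
  F[3-4] = -3090.6699 N (compression)
  F[3-5] = -0.0000 N (compression)
  F[4-5] = +0.0000 N (tension)
  Rx@0 = -2428.3500 N
  Ry@0 = -488.6548 N
  Ry@4 = +3034.5448 N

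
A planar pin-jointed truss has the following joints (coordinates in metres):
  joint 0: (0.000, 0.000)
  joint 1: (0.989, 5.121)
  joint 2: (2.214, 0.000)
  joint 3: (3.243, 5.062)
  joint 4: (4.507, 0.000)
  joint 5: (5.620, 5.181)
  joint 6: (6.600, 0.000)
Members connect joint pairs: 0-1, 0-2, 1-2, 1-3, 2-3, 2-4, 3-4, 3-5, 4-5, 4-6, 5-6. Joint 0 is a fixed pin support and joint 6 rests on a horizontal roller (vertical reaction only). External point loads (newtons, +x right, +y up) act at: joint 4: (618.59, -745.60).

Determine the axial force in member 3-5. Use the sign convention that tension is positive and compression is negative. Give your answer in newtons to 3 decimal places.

-208.183

N=7 nodes, M=11 members, R=3 reactions → 2N=14, M+R=14
member 0 (0-1): L=5.2156, (cx,cy)=(0.1896,0.9819)
member 1 (0-2): L=2.2140, (cx,cy)=(1.0000,0.0000)
member 2 (1-2): L=5.2655, (cx,cy)=(0.2326,-0.9726)
member 3 (1-3): L=2.2548, (cx,cy)=(0.9997,-0.0262)
member 4 (2-3): L=5.1655, (cx,cy)=(0.1992,0.9800)
member 5 (2-4): L=2.2930, (cx,cy)=(1.0000,0.0000)
member 6 (3-4): L=5.2174, (cx,cy)=(0.2423,-0.9702)
member 7 (3-5): L=2.3800, (cx,cy)=(0.9987,0.0500)
member 8 (4-5): L=5.2992, (cx,cy)=(0.2100,0.9777)
member 9 (4-6): L=2.0930, (cx,cy)=(1.0000,0.0000)
member 10 (5-6): L=5.2729, (cx,cy)=(0.1859,-0.9826)
solve A·x = −loads:
  F[0-1] = -240.8147 N (compression)
  F[0-2] = +664.2539 N (tension)
  F[1-2] = +245.8850 N (tension)
  F[1-3] = -102.9036 N (compression)
  F[2-3] = -244.0291 N (compression)
  F[2-4] = +770.0702 N (tension)
  F[3-4] = +232.9767 N (tension)
  F[3-5] = -208.1827 N (compression)
  F[4-5] = +531.4171 N (tension)
  F[4-6] = +96.3079 N (tension)
  F[5-6] = -518.1828 N (compression)
  Rx@0 = -618.5900 N
  Ry@0 = +236.4456 N
  Ry@6 = +509.1544 N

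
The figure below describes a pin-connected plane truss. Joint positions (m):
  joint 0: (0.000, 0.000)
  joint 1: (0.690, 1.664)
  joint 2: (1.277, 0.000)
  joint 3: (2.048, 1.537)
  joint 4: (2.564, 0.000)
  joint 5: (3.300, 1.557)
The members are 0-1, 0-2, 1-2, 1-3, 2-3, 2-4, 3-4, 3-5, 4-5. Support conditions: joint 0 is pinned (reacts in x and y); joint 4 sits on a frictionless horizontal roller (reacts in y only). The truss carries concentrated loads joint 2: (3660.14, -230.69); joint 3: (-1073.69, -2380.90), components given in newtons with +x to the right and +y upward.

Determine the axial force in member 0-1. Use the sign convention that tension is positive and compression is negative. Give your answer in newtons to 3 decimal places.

N=6 nodes, M=9 members, R=3 reactions → 2N=12, M+R=12
member 0 (0-1): L=1.8014, (cx,cy)=(0.3830,0.9237)
member 1 (0-2): L=1.2770, (cx,cy)=(1.0000,0.0000)
member 2 (1-2): L=1.7645, (cx,cy)=(0.3327,-0.9430)
member 3 (1-3): L=1.3639, (cx,cy)=(0.9957,-0.0931)
member 4 (2-3): L=1.7195, (cx,cy)=(0.4484,0.8938)
member 5 (2-4): L=1.2870, (cx,cy)=(1.0000,0.0000)
member 6 (3-4): L=1.6213, (cx,cy)=(0.3183,-0.9480)
member 7 (3-5): L=1.2522, (cx,cy)=(0.9999,0.0160)
member 8 (4-5): L=1.7222, (cx,cy)=(0.4274,0.9041)
solve A·x = −loads:
  F[0-1] = -1340.8363 N (compression)
  F[0-2] = +3100.0414 N (tension)
  F[1-2] = +1410.8576 N (tension)
  F[1-3] = -987.2331 N (compression)
  F[2-3] = -1230.4248 N (compression)
  F[2-4] = +460.9474 N (tension)
  F[3-4] = -1448.3250 N (compression)
  F[3-5] = +0.0000 N (tension)
  F[4-5] = -0.0000 N (compression)
  Rx@0 = -2586.4500 N
  Ry@0 = +1238.5741 N
  Ry@4 = +1373.0159 N

-1340.836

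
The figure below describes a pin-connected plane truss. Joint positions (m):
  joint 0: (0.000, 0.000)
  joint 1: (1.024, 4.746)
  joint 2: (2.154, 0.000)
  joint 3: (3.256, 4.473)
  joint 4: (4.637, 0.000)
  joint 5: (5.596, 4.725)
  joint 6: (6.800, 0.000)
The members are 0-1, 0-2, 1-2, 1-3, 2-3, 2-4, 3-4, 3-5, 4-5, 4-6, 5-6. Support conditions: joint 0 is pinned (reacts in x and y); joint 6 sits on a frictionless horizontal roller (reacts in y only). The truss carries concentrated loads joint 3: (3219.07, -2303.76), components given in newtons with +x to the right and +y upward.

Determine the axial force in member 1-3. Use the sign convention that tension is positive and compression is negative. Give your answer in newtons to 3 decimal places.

N=7 nodes, M=11 members, R=3 reactions → 2N=14, M+R=14
member 0 (0-1): L=4.8552, (cx,cy)=(0.2109,0.9775)
member 1 (0-2): L=2.1540, (cx,cy)=(1.0000,0.0000)
member 2 (1-2): L=4.8787, (cx,cy)=(0.2316,-0.9728)
member 3 (1-3): L=2.2486, (cx,cy)=(0.9926,-0.1214)
member 4 (2-3): L=4.6067, (cx,cy)=(0.2392,0.9710)
member 5 (2-4): L=2.4830, (cx,cy)=(1.0000,0.0000)
member 6 (3-4): L=4.6813, (cx,cy)=(0.2950,-0.9555)
member 7 (3-5): L=2.3535, (cx,cy)=(0.9943,0.1071)
member 8 (4-5): L=4.8213, (cx,cy)=(0.1989,0.9800)
member 9 (4-6): L=2.1630, (cx,cy)=(1.0000,0.0000)
member 10 (5-6): L=4.8760, (cx,cy)=(0.2469,-0.9690)
solve A·x = −loads:
  F[0-1] = +937.9173 N (tension)
  F[0-2] = +3021.2564 N (tension)
  F[1-2] = -996.3350 N (compression)
  F[1-3] = +431.7792 N (tension)
  F[2-3] = +998.2224 N (tension)
  F[2-4] = +2551.6957 N (tension)
  F[3-4] = -3540.4613 N (compression)
  F[3-5] = -1515.9699 N (compression)
  F[4-5] = +3451.8739 N (tension)
  F[4-6] = +820.6514 N (tension)
  F[5-6] = -3323.4926 N (compression)
  Rx@0 = -3219.0700 N
  Ry@0 = -916.8198 N
  Ry@6 = +3220.5798 N

431.779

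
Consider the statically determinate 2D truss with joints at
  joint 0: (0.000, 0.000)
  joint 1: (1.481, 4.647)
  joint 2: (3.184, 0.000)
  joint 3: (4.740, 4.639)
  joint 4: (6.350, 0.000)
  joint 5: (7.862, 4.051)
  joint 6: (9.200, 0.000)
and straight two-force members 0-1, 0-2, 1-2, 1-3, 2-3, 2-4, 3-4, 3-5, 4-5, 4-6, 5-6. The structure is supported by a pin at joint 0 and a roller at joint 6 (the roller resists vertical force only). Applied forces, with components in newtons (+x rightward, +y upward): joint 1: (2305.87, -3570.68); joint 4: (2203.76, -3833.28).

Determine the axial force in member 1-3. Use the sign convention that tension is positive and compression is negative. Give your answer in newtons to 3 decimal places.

-3068.378

N=7 nodes, M=11 members, R=3 reactions → 2N=14, M+R=14
member 0 (0-1): L=4.8773, (cx,cy)=(0.3037,0.9528)
member 1 (0-2): L=3.1840, (cx,cy)=(1.0000,0.0000)
member 2 (1-2): L=4.9492, (cx,cy)=(0.3441,-0.9389)
member 3 (1-3): L=3.2590, (cx,cy)=(1.0000,-0.0025)
member 4 (2-3): L=4.8930, (cx,cy)=(0.3180,0.9481)
member 5 (2-4): L=3.1660, (cx,cy)=(1.0000,0.0000)
member 6 (3-4): L=4.9104, (cx,cy)=(0.3279,-0.9447)
member 7 (3-5): L=3.1769, (cx,cy)=(0.9827,-0.1851)
member 8 (4-5): L=4.3240, (cx,cy)=(0.3497,0.9369)
member 9 (4-6): L=2.8500, (cx,cy)=(1.0000,0.0000)
member 10 (5-6): L=4.2662, (cx,cy)=(0.3136,-0.9495)
solve A·x = −loads:
  F[0-1] = -3168.2416 N (compression)
  F[0-2] = +5471.6734 N (tension)
  F[1-2] = -579.9137 N (compression)
  F[1-3] = -3068.3776 N (compression)
  F[2-3] = +574.3146 N (tension)
  F[2-4] = +5089.4933 N (tension)
  F[3-4] = -9.6629 N (compression)
  F[3-5] = -2933.2451 N (compression)
  F[4-5] = +4101.3263 N (tension)
  F[4-6] = +1448.4200 N (tension)
  F[5-6] = -4618.3215 N (compression)
  Rx@0 = -4509.6300 N
  Ry@0 = +3018.6466 N
  Ry@6 = +4385.3134 N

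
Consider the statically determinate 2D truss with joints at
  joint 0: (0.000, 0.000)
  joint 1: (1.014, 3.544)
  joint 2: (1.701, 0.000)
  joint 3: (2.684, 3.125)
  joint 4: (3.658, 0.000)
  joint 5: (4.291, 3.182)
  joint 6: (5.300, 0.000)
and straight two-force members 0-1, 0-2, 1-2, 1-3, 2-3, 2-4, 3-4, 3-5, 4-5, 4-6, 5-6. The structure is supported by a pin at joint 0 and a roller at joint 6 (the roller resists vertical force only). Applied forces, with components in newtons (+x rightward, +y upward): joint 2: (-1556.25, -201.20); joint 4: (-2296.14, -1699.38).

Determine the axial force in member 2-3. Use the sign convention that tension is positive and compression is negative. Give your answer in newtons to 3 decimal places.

-572.218

N=7 nodes, M=11 members, R=3 reactions → 2N=14, M+R=14
member 0 (0-1): L=3.6862, (cx,cy)=(0.2751,0.9614)
member 1 (0-2): L=1.7010, (cx,cy)=(1.0000,0.0000)
member 2 (1-2): L=3.6100, (cx,cy)=(0.1903,-0.9817)
member 3 (1-3): L=1.7218, (cx,cy)=(0.9699,-0.2434)
member 4 (2-3): L=3.2760, (cx,cy)=(0.3001,0.9539)
member 5 (2-4): L=1.9570, (cx,cy)=(1.0000,0.0000)
member 6 (3-4): L=3.2733, (cx,cy)=(0.2976,-0.9547)
member 7 (3-5): L=1.6080, (cx,cy)=(0.9994,0.0354)
member 8 (4-5): L=3.2444, (cx,cy)=(0.1951,0.9808)
member 9 (4-6): L=1.6420, (cx,cy)=(1.0000,0.0000)
member 10 (5-6): L=3.3381, (cx,cy)=(0.3023,-0.9532)
solve A·x = −loads:
  F[0-1] = -689.7218 N (compression)
  F[0-2] = -3662.6617 N (compression)
  F[1-2] = +760.9562 N (tension)
  F[1-3] = -344.9119 N (compression)
  F[2-3] = -572.2180 N (compression)
  F[2-4] = -1789.8947 N (compression)
  F[3-4] = +459.9365 N (tension)
  F[3-5] = -643.5092 N (compression)
  F[4-5] = +1284.9725 N (tension)
  F[4-6] = +392.3959 N (tension)
  F[5-6] = -1298.1904 N (compression)
  Rx@0 = +3852.3900 N
  Ry@0 = +663.1134 N
  Ry@6 = +1237.4666 N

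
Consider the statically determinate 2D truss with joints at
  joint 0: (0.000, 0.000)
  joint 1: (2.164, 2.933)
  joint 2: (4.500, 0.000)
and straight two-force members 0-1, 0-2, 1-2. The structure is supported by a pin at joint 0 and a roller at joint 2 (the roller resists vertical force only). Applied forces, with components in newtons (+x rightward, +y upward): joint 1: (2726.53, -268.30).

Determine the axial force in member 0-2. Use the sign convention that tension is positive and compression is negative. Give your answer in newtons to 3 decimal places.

1518.133

N=3 nodes, M=3 members, R=3 reactions → 2N=6, M+R=6
member 0 (0-1): L=3.6449, (cx,cy)=(0.5937,0.8047)
member 1 (0-2): L=4.5000, (cx,cy)=(1.0000,0.0000)
member 2 (1-2): L=3.7496, (cx,cy)=(0.6230,-0.7822)
solve A·x = −loads:
  F[0-1] = +2035.3525 N (tension)
  F[0-2] = +1518.1325 N (tension)
  F[1-2] = -2436.8007 N (compression)
  Rx@0 = -2726.5300 N
  Ry@0 = -1637.8142 N
  Ry@2 = +1906.1142 N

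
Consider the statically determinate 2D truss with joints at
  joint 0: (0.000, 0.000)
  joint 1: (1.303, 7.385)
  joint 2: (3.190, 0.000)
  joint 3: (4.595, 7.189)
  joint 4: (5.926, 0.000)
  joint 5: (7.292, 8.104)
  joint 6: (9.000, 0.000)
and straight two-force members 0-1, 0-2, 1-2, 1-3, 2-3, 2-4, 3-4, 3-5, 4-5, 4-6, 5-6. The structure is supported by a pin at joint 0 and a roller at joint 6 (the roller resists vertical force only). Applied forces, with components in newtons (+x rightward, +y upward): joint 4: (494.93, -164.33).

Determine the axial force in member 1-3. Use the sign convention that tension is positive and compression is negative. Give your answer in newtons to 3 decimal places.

-24.663

N=7 nodes, M=11 members, R=3 reactions → 2N=14, M+R=14
member 0 (0-1): L=7.4991, (cx,cy)=(0.1738,0.9848)
member 1 (0-2): L=3.1900, (cx,cy)=(1.0000,0.0000)
member 2 (1-2): L=7.6223, (cx,cy)=(0.2476,-0.9689)
member 3 (1-3): L=3.2978, (cx,cy)=(0.9982,-0.0594)
member 4 (2-3): L=7.3250, (cx,cy)=(0.1918,0.9814)
member 5 (2-4): L=2.7360, (cx,cy)=(1.0000,0.0000)
member 6 (3-4): L=7.3112, (cx,cy)=(0.1821,-0.9833)
member 7 (3-5): L=2.8480, (cx,cy)=(0.9470,0.3213)
member 8 (4-5): L=8.2183, (cx,cy)=(0.1662,0.9861)
member 9 (4-6): L=3.0740, (cx,cy)=(1.0000,0.0000)
member 10 (5-6): L=8.2820, (cx,cy)=(0.2062,-0.9785)
solve A·x = −loads:
  F[0-1] = -56.9948 N (compression)
  F[0-2] = +504.8331 N (tension)
  F[1-2] = +59.4440 N (tension)
  F[1-3] = -24.6629 N (compression)
  F[2-3] = -58.6832 N (compression)
  F[2-4] = +530.8053 N (tension)
  F[3-4] = +42.0616 N (tension)
  F[3-5] = -45.9697 N (compression)
  F[4-5] = +124.7060 N (tension)
  F[4-6] = +22.8047 N (tension)
  F[5-6] = -110.5792 N (compression)
  Rx@0 = -494.9300 N
  Ry@0 = +56.1278 N
  Ry@6 = +108.2022 N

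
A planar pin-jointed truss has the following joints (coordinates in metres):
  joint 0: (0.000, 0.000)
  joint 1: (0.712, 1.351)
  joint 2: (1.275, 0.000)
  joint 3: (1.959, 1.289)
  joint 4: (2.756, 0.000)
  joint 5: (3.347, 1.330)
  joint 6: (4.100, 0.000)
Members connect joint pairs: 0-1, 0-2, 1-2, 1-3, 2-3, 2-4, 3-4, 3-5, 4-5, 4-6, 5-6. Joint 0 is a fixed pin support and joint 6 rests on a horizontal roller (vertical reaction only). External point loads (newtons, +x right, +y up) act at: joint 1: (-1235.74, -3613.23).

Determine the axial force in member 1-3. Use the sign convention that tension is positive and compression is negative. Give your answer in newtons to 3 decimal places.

-470.935

N=7 nodes, M=11 members, R=3 reactions → 2N=14, M+R=14
member 0 (0-1): L=1.5271, (cx,cy)=(0.4662,0.8847)
member 1 (0-2): L=1.2750, (cx,cy)=(1.0000,0.0000)
member 2 (1-2): L=1.4636, (cx,cy)=(0.3847,-0.9231)
member 3 (1-3): L=1.2485, (cx,cy)=(0.9988,-0.0497)
member 4 (2-3): L=1.4592, (cx,cy)=(0.4687,0.8833)
member 5 (2-4): L=1.4810, (cx,cy)=(1.0000,0.0000)
member 6 (3-4): L=1.5155, (cx,cy)=(0.5259,-0.8505)
member 7 (3-5): L=1.3886, (cx,cy)=(0.9996,0.0295)
member 8 (4-5): L=1.4554, (cx,cy)=(0.4061,0.9138)
member 9 (4-6): L=1.3440, (cx,cy)=(1.0000,0.0000)
member 10 (5-6): L=1.5284, (cx,cy)=(0.4927,-0.8702)
solve A·x = −loads:
  F[0-1] = -3835.3084 N (compression)
  F[0-2] = +552.4041 N (tension)
  F[1-2] = -213.3034 N (compression)
  F[1-3] = -470.9350 N (compression)
  F[2-3] = +222.8946 N (tension)
  F[2-4] = +365.8749 N (tension)
  F[3-4] = -266.8162 N (compression)
  F[3-5] = -225.6546 N (compression)
  F[4-5] = +248.3362 N (tension)
  F[4-6] = +124.7131 N (tension)
  F[5-6] = -253.1309 N (compression)
  Rx@0 = +1235.7400 N
  Ry@0 = +3392.9532 N
  Ry@6 = +220.2768 N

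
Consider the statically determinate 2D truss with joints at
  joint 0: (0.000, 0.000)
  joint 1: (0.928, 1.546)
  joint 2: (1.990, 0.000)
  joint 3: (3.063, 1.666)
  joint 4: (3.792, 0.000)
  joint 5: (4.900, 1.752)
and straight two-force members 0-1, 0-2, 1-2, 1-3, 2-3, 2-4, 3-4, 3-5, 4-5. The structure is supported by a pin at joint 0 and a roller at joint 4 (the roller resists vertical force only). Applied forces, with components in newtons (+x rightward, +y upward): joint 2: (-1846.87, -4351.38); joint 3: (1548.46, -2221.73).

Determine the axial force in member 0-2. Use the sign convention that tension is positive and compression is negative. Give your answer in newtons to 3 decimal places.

N=6 nodes, M=9 members, R=3 reactions → 2N=12, M+R=12
member 0 (0-1): L=1.8031, (cx,cy)=(0.5147,0.8574)
member 1 (0-2): L=1.9900, (cx,cy)=(1.0000,0.0000)
member 2 (1-2): L=1.8756, (cx,cy)=(0.5662,-0.8243)
member 3 (1-3): L=2.1384, (cx,cy)=(0.9984,0.0561)
member 4 (2-3): L=1.9816, (cx,cy)=(0.5415,0.8407)
member 5 (2-4): L=1.8020, (cx,cy)=(1.0000,0.0000)
member 6 (3-4): L=1.8185, (cx,cy)=(0.4009,-0.9161)
member 7 (3-5): L=1.8390, (cx,cy)=(0.9989,0.0468)
member 8 (4-5): L=2.0730, (cx,cy)=(0.5345,0.8452)
solve A·x = −loads:
  F[0-1] = -2116.4508 N (compression)
  F[0-2] = +790.8401 N (tension)
  F[1-2] = +2048.1769 N (tension)
  F[1-3] = -2252.5020 N (compression)
  F[2-3] = +3167.7055 N (tension)
  F[2-4] = +2082.1901 N (tension)
  F[3-4] = -5194.0934 N (compression)
  F[3-5] = +0.0000 N (tension)
  F[4-5] = +0.0000 N (tension)
  Rx@0 = +298.4100 N
  Ry@0 = +1814.6344 N
  Ry@4 = +4758.4756 N

790.840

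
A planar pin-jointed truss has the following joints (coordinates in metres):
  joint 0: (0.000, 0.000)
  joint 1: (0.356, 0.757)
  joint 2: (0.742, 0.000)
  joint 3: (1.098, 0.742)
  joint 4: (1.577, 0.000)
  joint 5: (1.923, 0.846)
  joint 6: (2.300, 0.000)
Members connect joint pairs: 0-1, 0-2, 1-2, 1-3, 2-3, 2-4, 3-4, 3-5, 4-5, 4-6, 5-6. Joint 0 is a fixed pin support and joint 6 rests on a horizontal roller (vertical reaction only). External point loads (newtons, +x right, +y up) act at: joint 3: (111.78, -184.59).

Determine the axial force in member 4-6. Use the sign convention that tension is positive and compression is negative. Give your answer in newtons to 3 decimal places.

N=7 nodes, M=11 members, R=3 reactions → 2N=14, M+R=14
member 0 (0-1): L=0.8365, (cx,cy)=(0.4256,0.9049)
member 1 (0-2): L=0.7420, (cx,cy)=(1.0000,0.0000)
member 2 (1-2): L=0.8497, (cx,cy)=(0.4543,-0.8909)
member 3 (1-3): L=0.7422, (cx,cy)=(0.9998,-0.0202)
member 4 (2-3): L=0.8230, (cx,cy)=(0.4326,0.9016)
member 5 (2-4): L=0.8350, (cx,cy)=(1.0000,0.0000)
member 6 (3-4): L=0.8832, (cx,cy)=(0.5424,-0.8401)
member 7 (3-5): L=0.8315, (cx,cy)=(0.9921,0.1251)
member 8 (4-5): L=0.9140, (cx,cy)=(0.3785,0.9256)
member 9 (4-6): L=0.7230, (cx,cy)=(1.0000,0.0000)
member 10 (5-6): L=0.9262, (cx,cy)=(0.4070,-0.9134)
solve A·x = −loads:
  F[0-1] = -66.7536 N (compression)
  F[0-2] = +140.1881 N (tension)
  F[1-2] = +69.1646 N (tension)
  F[1-3] = -59.8391 N (compression)
  F[2-3] = -68.3415 N (compression)
  F[2-4] = +201.1695 N (tension)
  F[3-4] = -164.6006 N (compression)
  F[3-5] = -112.7825 N (compression)
  F[4-5] = +149.4073 N (tension)
  F[4-6] = +55.3392 N (tension)
  F[5-6] = -135.9552 N (compression)
  Rx@0 = -111.7800 N
  Ry@0 = +60.4071 N
  Ry@6 = +124.1829 N

55.339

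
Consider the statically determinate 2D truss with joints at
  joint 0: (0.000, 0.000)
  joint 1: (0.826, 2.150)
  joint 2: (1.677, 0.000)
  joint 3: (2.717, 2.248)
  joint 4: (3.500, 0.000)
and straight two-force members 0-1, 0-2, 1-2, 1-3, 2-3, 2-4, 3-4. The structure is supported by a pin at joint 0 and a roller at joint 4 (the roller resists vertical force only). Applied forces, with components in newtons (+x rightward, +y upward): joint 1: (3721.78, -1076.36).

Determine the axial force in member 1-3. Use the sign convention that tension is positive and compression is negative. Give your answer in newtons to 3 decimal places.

-2113.440

N=5 nodes, M=7 members, R=3 reactions → 2N=10, M+R=10
member 0 (0-1): L=2.3032, (cx,cy)=(0.3586,0.9335)
member 1 (0-2): L=1.6770, (cx,cy)=(1.0000,0.0000)
member 2 (1-2): L=2.3123, (cx,cy)=(0.3680,-0.9298)
member 3 (1-3): L=1.8935, (cx,cy)=(0.9987,0.0518)
member 4 (2-3): L=2.4769, (cx,cy)=(0.4199,0.9076)
member 5 (2-4): L=1.8230, (cx,cy)=(1.0000,0.0000)
member 6 (3-4): L=2.3805, (cx,cy)=(0.3289,-0.9444)
solve A·x = −loads:
  F[0-1] = +1568.2152 N (tension)
  F[0-2] = +3159.3711 N (tension)
  F[1-2] = -2849.6471 N (compression)
  F[1-3] = -2113.4397 N (compression)
  F[2-3] = +2919.4514 N (tension)
  F[2-4] = +884.7960 N (tension)
  F[3-4] = -2689.9388 N (compression)
  Rx@0 = -3721.7800 N
  Ry@0 = -1463.8972 N
  Ry@4 = +2540.2572 N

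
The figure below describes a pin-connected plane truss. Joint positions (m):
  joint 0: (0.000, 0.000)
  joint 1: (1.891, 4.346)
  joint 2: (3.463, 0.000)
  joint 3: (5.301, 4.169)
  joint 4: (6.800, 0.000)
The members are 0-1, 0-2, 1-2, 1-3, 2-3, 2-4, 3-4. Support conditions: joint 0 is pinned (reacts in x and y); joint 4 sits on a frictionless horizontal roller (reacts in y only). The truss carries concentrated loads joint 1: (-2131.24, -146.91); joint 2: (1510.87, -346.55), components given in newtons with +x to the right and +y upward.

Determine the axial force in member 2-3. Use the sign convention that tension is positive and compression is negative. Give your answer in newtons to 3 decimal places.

-1200.274

N=5 nodes, M=7 members, R=3 reactions → 2N=10, M+R=10
member 0 (0-1): L=4.7396, (cx,cy)=(0.3990,0.9170)
member 1 (0-2): L=3.4630, (cx,cy)=(1.0000,0.0000)
member 2 (1-2): L=4.6216, (cx,cy)=(0.3401,-0.9404)
member 3 (1-3): L=3.4146, (cx,cy)=(0.9987,-0.0518)
member 4 (2-3): L=4.5562, (cx,cy)=(0.4034,0.9150)
member 5 (2-4): L=3.3370, (cx,cy)=(1.0000,0.0000)
member 6 (3-4): L=4.4303, (cx,cy)=(0.3384,-0.9410)
solve A·x = −loads:
  F[0-1] = -1786.5934 N (compression)
  F[0-2] = +92.4463 N (tension)
  F[1-2] = +1536.4380 N (tension)
  F[1-3] = +897.0192 N (tension)
  F[2-3] = -1200.2742 N (compression)
  F[2-4] = -411.6132 N (compression)
  F[3-4] = +1216.5244 N (tension)
  Rx@0 = +620.3700 N
  Ry@0 = +1638.2335 N
  Ry@4 = -1144.7735 N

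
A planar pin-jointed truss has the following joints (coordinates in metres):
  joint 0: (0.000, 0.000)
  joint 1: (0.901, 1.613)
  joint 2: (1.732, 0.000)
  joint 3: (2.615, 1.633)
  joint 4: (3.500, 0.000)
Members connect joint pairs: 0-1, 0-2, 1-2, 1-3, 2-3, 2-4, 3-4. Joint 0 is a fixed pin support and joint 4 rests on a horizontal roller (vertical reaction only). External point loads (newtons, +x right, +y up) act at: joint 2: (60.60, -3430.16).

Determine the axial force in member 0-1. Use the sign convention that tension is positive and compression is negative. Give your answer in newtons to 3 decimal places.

N=5 nodes, M=7 members, R=3 reactions → 2N=10, M+R=10
member 0 (0-1): L=1.8476, (cx,cy)=(0.4877,0.8730)
member 1 (0-2): L=1.7320, (cx,cy)=(1.0000,0.0000)
member 2 (1-2): L=1.8145, (cx,cy)=(0.4580,-0.8890)
member 3 (1-3): L=1.7141, (cx,cy)=(0.9999,0.0117)
member 4 (2-3): L=1.8564, (cx,cy)=(0.4756,0.8796)
member 5 (2-4): L=1.7680, (cx,cy)=(1.0000,0.0000)
member 6 (3-4): L=1.8574, (cx,cy)=(0.4765,-0.8792)
solve A·x = −loads:
  F[0-1] = -1984.7172 N (compression)
  F[0-2] = +1028.4744 N (tension)
  F[1-2] = +1924.8770 N (tension)
  F[1-3] = -1849.5612 N (compression)
  F[2-3] = +1954.2318 N (tension)
  F[2-4] = +919.9226 N (tension)
  F[3-4] = -1930.6883 N (compression)
  Rx@0 = -60.6000 N
  Ry@0 = +1732.7208 N
  Ry@4 = +1697.4392 N

-1984.717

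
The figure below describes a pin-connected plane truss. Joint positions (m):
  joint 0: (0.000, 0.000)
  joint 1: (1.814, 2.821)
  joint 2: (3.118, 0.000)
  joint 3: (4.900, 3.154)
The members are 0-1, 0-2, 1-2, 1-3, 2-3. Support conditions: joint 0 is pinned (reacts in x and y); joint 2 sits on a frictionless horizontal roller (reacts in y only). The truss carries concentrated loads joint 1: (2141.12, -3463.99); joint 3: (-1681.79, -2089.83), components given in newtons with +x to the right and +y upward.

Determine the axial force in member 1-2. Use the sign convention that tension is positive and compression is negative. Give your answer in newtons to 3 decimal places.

-3859.376

N=4 nodes, M=5 members, R=3 reactions → 2N=8, M+R=8
member 0 (0-1): L=3.3539, (cx,cy)=(0.5409,0.8411)
member 1 (0-2): L=3.1180, (cx,cy)=(1.0000,0.0000)
member 2 (1-2): L=3.1078, (cx,cy)=(0.4196,-0.9077)
member 3 (1-3): L=3.1039, (cx,cy)=(0.9942,0.1073)
member 4 (2-3): L=3.6226, (cx,cy)=(0.4919,0.8706)
solve A·x = −loads:
  F[0-1] = -21.8228 N (compression)
  F[0-2] = +471.1331 N (tension)
  F[1-2] = -3859.3756 N (compression)
  F[1-3] = -536.6704 N (compression)
  F[2-3] = -2334.1933 N (compression)
  Rx@0 = -459.3300 N
  Ry@0 = +18.3554 N
  Ry@2 = +5535.4646 N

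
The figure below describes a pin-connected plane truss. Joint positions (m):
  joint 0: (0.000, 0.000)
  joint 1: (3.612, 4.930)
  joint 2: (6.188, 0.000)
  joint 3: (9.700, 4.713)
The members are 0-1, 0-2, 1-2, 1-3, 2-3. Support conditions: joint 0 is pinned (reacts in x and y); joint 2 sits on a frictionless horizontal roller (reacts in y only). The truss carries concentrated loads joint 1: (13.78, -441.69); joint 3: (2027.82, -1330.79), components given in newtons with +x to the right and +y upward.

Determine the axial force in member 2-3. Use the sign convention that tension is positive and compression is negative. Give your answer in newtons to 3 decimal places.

N=4 nodes, M=5 members, R=3 reactions → 2N=8, M+R=8
member 0 (0-1): L=6.1116, (cx,cy)=(0.5910,0.8067)
member 1 (0-2): L=6.1880, (cx,cy)=(1.0000,0.0000)
member 2 (1-2): L=5.5624, (cx,cy)=(0.4631,-0.8863)
member 3 (1-3): L=6.0919, (cx,cy)=(0.9994,-0.0356)
member 4 (2-3): L=5.8776, (cx,cy)=(0.5975,0.8019)
solve A·x = −loads:
  F[0-1] = +2636.6052 N (tension)
  F[0-2] = +483.3428 N (tension)
  F[1-2] = -3016.3387 N (compression)
  F[1-3] = +2943.2314 N (tension)
  F[2-3] = -1528.8921 N (compression)
  Rx@0 = -2041.6000 N
  Ry@0 = -2126.8572 N
  Ry@2 = +3899.3372 N

-1528.892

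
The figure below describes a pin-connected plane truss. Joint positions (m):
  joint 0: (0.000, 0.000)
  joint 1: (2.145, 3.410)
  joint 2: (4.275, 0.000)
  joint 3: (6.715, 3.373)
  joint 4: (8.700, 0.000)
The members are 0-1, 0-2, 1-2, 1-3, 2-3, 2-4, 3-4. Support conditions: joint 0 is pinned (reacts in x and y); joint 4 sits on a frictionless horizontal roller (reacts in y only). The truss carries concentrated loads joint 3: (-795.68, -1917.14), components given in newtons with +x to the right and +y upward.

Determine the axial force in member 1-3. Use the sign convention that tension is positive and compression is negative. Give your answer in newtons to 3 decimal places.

N=5 nodes, M=7 members, R=3 reactions → 2N=10, M+R=10
member 0 (0-1): L=4.0285, (cx,cy)=(0.5325,0.8465)
member 1 (0-2): L=4.2750, (cx,cy)=(1.0000,0.0000)
member 2 (1-2): L=4.0206, (cx,cy)=(0.5298,-0.8481)
member 3 (1-3): L=4.5701, (cx,cy)=(1.0000,-0.0081)
member 4 (2-3): L=4.1630, (cx,cy)=(0.5861,0.8102)
member 5 (2-4): L=4.4250, (cx,cy)=(1.0000,0.0000)
member 6 (3-4): L=3.9137, (cx,cy)=(0.5072,-0.8618)
solve A·x = −loads:
  F[0-1] = -881.2015 N (compression)
  F[0-2] = -326.4833 N (compression)
  F[1-2] = +888.4308 N (tension)
  F[1-3] = -939.8962 N (compression)
  F[2-3] = -929.9984 N (compression)
  F[2-4] = +689.2696 N (tension)
  F[3-4] = -1359.0033 N (compression)
  Rx@0 = +795.6800 N
  Ry@0 = +745.9025 N
  Ry@4 = +1171.2375 N

-939.896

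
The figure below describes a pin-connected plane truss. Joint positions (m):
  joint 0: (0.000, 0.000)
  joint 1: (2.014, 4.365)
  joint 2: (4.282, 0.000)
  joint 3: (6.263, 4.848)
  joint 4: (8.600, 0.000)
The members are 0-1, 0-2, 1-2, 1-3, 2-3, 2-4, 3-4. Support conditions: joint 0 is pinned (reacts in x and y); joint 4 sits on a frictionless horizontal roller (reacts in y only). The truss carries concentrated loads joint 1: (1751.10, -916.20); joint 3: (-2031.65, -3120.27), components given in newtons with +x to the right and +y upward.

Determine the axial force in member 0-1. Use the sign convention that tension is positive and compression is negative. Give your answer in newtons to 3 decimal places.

-1989.027

N=5 nodes, M=7 members, R=3 reactions → 2N=10, M+R=10
member 0 (0-1): L=4.8072, (cx,cy)=(0.4190,0.9080)
member 1 (0-2): L=4.2820, (cx,cy)=(1.0000,0.0000)
member 2 (1-2): L=4.9190, (cx,cy)=(0.4611,-0.8874)
member 3 (1-3): L=4.2764, (cx,cy)=(0.9936,0.1129)
member 4 (2-3): L=5.2371, (cx,cy)=(0.3783,0.9257)
member 5 (2-4): L=4.3180, (cx,cy)=(1.0000,0.0000)
member 6 (3-4): L=5.3819, (cx,cy)=(0.4342,-0.9008)
solve A·x = −loads:
  F[0-1] = -1989.0269 N (compression)
  F[0-2] = +552.7581 N (tension)
  F[1-2] = +634.2704 N (tension)
  F[1-3] = -2895.3750 N (compression)
  F[2-3] = -608.0058 N (compression)
  F[2-4] = +1075.1827 N (tension)
  F[3-4] = -2476.0412 N (compression)
  Rx@0 = +280.5500 N
  Ry@0 = +1806.0525 N
  Ry@4 = +2230.4175 N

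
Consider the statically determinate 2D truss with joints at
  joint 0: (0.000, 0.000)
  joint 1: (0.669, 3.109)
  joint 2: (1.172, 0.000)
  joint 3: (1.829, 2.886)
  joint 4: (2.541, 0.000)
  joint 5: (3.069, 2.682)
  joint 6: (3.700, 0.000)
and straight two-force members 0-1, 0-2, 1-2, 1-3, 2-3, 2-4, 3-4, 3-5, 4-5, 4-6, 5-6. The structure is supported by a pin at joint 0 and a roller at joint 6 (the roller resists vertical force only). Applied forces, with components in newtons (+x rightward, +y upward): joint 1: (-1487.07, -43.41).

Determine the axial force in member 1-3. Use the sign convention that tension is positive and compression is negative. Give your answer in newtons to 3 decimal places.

N=7 nodes, M=11 members, R=3 reactions → 2N=14, M+R=14
member 0 (0-1): L=3.1802, (cx,cy)=(0.2104,0.9776)
member 1 (0-2): L=1.1720, (cx,cy)=(1.0000,0.0000)
member 2 (1-2): L=3.1494, (cx,cy)=(0.1597,-0.9872)
member 3 (1-3): L=1.1812, (cx,cy)=(0.9820,-0.1888)
member 4 (2-3): L=2.9598, (cx,cy)=(0.2220,0.9751)
member 5 (2-4): L=1.3690, (cx,cy)=(1.0000,0.0000)
member 6 (3-4): L=2.9725, (cx,cy)=(0.2395,-0.9709)
member 7 (3-5): L=1.2567, (cx,cy)=(0.9867,-0.1623)
member 8 (4-5): L=2.7335, (cx,cy)=(0.1932,0.9812)
member 9 (4-6): L=1.1590, (cx,cy)=(1.0000,0.0000)
member 10 (5-6): L=2.7552, (cx,cy)=(0.2290,-0.9734)
solve A·x = −loads:
  F[0-1] = -1314.5172 N (compression)
  F[0-2] = -1210.5396 N (compression)
  F[1-2] = +1054.9059 N (tension)
  F[1-3] = +1061.1397 N (tension)
  F[2-3] = -1068.0083 N (compression)
  F[2-4] = -804.9914 N (compression)
  F[3-4] = +1190.8501 N (tension)
  F[3-5] = +526.7379 N (tension)
  F[4-5] = -1178.3764 N (compression)
  F[4-6] = -292.1355 N (compression)
  F[5-6] = +1275.5946 N (tension)
  Rx@0 = +1487.0700 N
  Ry@0 = +1285.1017 N
  Ry@6 = -1241.6917 N

1061.140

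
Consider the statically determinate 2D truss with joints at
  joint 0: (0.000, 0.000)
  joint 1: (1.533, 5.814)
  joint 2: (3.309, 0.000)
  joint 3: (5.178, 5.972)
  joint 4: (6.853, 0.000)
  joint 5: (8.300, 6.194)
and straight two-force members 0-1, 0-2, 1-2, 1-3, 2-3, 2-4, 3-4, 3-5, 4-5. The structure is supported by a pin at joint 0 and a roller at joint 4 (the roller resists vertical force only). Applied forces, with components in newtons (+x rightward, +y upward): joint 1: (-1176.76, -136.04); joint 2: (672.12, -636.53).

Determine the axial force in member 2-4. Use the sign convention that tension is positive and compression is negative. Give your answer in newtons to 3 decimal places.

-185.272

N=6 nodes, M=9 members, R=3 reactions → 2N=12, M+R=12
member 0 (0-1): L=6.0127, (cx,cy)=(0.2550,0.9670)
member 1 (0-2): L=3.3090, (cx,cy)=(1.0000,0.0000)
member 2 (1-2): L=6.0792, (cx,cy)=(0.2921,-0.9564)
member 3 (1-3): L=3.6484, (cx,cy)=(0.9991,0.0433)
member 4 (2-3): L=6.2576, (cx,cy)=(0.2987,0.9544)
member 5 (2-4): L=3.5440, (cx,cy)=(1.0000,0.0000)
member 6 (3-4): L=6.2025, (cx,cy)=(0.2701,-0.9628)
member 7 (3-5): L=3.1299, (cx,cy)=(0.9975,0.0709)
member 8 (4-5): L=6.3608, (cx,cy)=(0.2275,0.9738)
solve A·x = −loads:
  F[0-1] = -1482.1171 N (compression)
  F[0-2] = -126.7596 N (compression)
  F[1-2] = +1374.2748 N (tension)
  F[1-3] = +397.7676 N (tension)
  F[2-3] = -710.2090 N (compression)
  F[2-4] = -185.2725 N (compression)
  F[3-4] = +686.0559 N (tension)
  F[3-5] = +0.0000 N (tension)
  F[4-5] = -0.0000 N (compression)
  Rx@0 = +504.6400 N
  Ry@0 = +1433.1355 N
  Ry@4 = -660.5655 N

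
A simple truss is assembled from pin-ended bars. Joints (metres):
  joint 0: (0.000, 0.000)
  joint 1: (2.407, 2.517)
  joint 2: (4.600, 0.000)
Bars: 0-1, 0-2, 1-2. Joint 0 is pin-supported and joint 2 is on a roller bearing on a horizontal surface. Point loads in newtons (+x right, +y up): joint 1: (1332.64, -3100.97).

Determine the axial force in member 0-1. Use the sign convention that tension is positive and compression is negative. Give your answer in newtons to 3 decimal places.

N=3 nodes, M=3 members, R=3 reactions → 2N=6, M+R=6
member 0 (0-1): L=3.4827, (cx,cy)=(0.6911,0.7227)
member 1 (0-2): L=4.6000, (cx,cy)=(1.0000,0.0000)
member 2 (1-2): L=3.3383, (cx,cy)=(0.6569,-0.7540)
solve A·x = −loads:
  F[0-1] = -1036.5908 N (compression)
  F[0-2] = +2049.0671 N (tension)
  F[1-2] = -3119.2386 N (compression)
  Rx@0 = -1332.6400 N
  Ry@0 = +749.1679 N
  Ry@2 = +2351.8021 N

-1036.591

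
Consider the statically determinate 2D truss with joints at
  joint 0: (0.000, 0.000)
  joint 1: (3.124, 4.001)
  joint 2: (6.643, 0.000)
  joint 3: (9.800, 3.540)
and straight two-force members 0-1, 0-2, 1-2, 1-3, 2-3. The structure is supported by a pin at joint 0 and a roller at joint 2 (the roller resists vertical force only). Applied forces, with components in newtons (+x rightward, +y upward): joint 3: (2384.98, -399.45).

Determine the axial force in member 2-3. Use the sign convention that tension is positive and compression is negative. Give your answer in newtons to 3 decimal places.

-296.306

N=4 nodes, M=5 members, R=3 reactions → 2N=8, M+R=8
member 0 (0-1): L=5.0762, (cx,cy)=(0.6154,0.7882)
member 1 (0-2): L=6.6430, (cx,cy)=(1.0000,0.0000)
member 2 (1-2): L=5.3284, (cx,cy)=(0.6604,-0.7509)
member 3 (1-3): L=6.6919, (cx,cy)=(0.9976,-0.0689)
member 4 (2-3): L=4.7432, (cx,cy)=(0.6656,0.7463)
solve A·x = −loads:
  F[0-1] = +1853.3110 N (tension)
  F[0-2] = +1244.4040 N (tension)
  F[1-2] = -2182.8526 N (compression)
  F[1-3] = +2588.3442 N (tension)
  F[2-3] = -296.3057 N (compression)
  Rx@0 = -2384.9800 N
  Ry@0 = -1460.7697 N
  Ry@2 = +1860.2197 N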